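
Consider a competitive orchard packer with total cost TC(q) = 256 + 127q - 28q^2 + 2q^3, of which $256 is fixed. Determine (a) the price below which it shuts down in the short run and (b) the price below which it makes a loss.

Shutdown price = min AVC. AVC = 127 - 28q + 2q^2, with vertex at q = 7 and minimum $29.
ATC = 256/q + 127 - 28q + 2q^2. Setting dATC/dq = −256/q^2 − 28 + 4q = 0 gives q = 8 (since 4·8^3 − 28·8^2 = 256).
min ATC = 256/8 + 127 − 28·8 + 2·8^2 = $63. That is the break-even price.
Between these two prices the firm operates at a loss; above $63 it earns a profit.

Shutdown price = $29; break-even price = $63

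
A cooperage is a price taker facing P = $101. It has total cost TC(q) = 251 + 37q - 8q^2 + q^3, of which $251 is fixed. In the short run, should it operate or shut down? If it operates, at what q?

Produce at q = 8

From TC, MC = TC'(q) = 37 - 16q + 3q^2 and AVC = VC/q = 37 - 8q + q^2.
AVC hits its minimum where MC = AVC, at q = 4, giving min AVC = 37 - 8·4 + 4^2 = $21.
Because $101 ≥ $21, revenue can cover variable cost; the firm operates.
Solving P = MC: -64 - 16q + 3q^2 = 0 ⇒ q = -8/3 or 8. On the upward-sloping branch, q* = 8.
Check: AVC at q = 8 is $37 ≤ P, so revenue covers variable cost.
Profit = P·q − TC = 101·8 − 547 = $261.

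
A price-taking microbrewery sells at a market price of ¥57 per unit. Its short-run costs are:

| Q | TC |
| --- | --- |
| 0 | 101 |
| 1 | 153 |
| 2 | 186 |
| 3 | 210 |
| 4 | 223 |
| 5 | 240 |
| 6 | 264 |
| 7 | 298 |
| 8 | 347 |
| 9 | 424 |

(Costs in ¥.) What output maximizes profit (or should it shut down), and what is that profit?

Q = 8; profit = ¥109

Tabulate TR − TC: Q=0: -101; Q=1: -96; Q=2: -72; Q=3: -39; Q=4: 5; Q=5: 45; Q=6: 78; Q=7: 101; Q=8: 109; Q=9: 89.
Profit is maximized at Q = 8. AVC there is 246/8 = ¥30.75 ≤ P, so producing beats shutting down (which would give -¥101).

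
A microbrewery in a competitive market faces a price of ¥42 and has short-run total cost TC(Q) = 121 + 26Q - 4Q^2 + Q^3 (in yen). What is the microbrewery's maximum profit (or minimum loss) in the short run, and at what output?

Profit = -¥57 at Q = 4

AVC = 26 - 4Q + Q^2 has its minimum ¥22 at Q = 2; price ¥42 clears that bar, so the firm operates.
With MC = 26 - 8Q + 3Q^2, P = MC on the upward-sloping part at Q* = 4.
TR = 42·4 = 168. TC = 121 + 104 = 225. Profit = 168 − 225 = -¥57.
Shutting down would mean losing the fixed cost of ¥121, so operating at a loss of ¥57 is better by ¥64.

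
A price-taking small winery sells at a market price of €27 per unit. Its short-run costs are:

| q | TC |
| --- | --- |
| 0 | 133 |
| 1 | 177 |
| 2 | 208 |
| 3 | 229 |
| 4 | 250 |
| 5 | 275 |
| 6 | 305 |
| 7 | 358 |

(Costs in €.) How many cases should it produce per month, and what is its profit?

q = 0 (shut down); profit = -€133

Compute π = P·q − TC at each output: q=0: -133; q=1: -150; q=2: -154; q=3: -148; q=4: -142; q=5: -140; q=6: -143; q=7: -169.
Profit is highest at q = 0. Equivalently, the lowest AVC in the table is 142/5 ≈ €28.40 at q = 5, and P = €27 falls below it — price never covers variable cost, so the firm shuts down and loses only its fixed cost.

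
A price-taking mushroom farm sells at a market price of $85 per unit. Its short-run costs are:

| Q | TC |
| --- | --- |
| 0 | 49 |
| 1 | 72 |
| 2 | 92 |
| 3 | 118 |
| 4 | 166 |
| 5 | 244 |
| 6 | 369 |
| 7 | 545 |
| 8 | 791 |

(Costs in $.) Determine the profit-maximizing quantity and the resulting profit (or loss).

Tabulate TR − TC: Q=0: -49; Q=1: 13; Q=2: 78; Q=3: 137; Q=4: 174; Q=5: 181; Q=6: 141; Q=7: 50; Q=8: -111.
Profit is maximized at Q = 5. AVC there is 195/5 = $39 ≤ P, so producing beats shutting down (which would give -$49).

Q = 5; profit = $181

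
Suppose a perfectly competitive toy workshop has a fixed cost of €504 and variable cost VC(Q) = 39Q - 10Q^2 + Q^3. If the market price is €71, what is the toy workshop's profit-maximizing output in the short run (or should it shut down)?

Produce at Q = 8

Variable cost is VC = 39Q - 10Q^2 + Q^3, so AVC = VC/Q = 39 - 10Q + Q^2 and MC = dTC/dQ = 39 - 20Q + 3Q^2.
AVC is minimized where dAVC/dQ = -10 + 2Q = 0, at Q = 5; min AVC = 39 - 10·5 + 5^2 = €14.
Since P = €71 ≥ min AVC = €14, price covers variable cost and the firm should produce.
P = MC gives -32 - 20Q + 3Q^2 = 0, with roots -4/3 and 8. Take the larger (rising MC): Q* = 8.
Check: AVC at Q = 8 is €23 ≤ P, so revenue covers variable cost.
Profit = P·Q − TC = 71·8 − 688 = -€120, a loss, but smaller than the €504 fixed cost the firm would lose by shutting down.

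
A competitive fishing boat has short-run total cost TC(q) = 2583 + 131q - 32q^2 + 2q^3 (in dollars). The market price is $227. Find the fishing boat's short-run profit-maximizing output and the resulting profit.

AVC = 131 - 32q + 2q^2; min AVC = $3 at q = 8. Since P = $227 ≥ min AVC, the firm produces.
MC = 131 - 64q + 6q^2. Setting P = MC and taking the root on the rising branch gives q* = 12.
TR = 227·12 = 2724. TC = 2583 + 420 = 3003. Profit = 2724 − 3003 = -$279.
By producing, the firm covers all variable cost plus $2304 of fixed cost; shutting down would lose the full $2583.

Profit = -$279 at q = 12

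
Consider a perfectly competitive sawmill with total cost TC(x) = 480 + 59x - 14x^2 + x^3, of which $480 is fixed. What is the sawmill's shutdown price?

The shutdown price is the minimum of AVC. VC = 59x - 14x^2 + x^3, so AVC = 59 - 14x + x^2.
At the minimum of AVC, MC = AVC. MC = 59 - 28x + 3x^2; setting MC = AVC gives 2x^2 - 14x = 0, so x = 7. min AVC = 10.
The firm shuts down for any P below $10.

$10 per unit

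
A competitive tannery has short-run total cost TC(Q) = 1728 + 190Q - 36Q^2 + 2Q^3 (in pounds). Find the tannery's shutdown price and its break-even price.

Shutdown price = £28; break-even price = £190

Shutdown price = min AVC. AVC = 190 - 36Q + 2Q^2, with vertex at Q = 9 and minimum £28.
ATC = 1728/Q + 190 - 36Q + 2Q^2. Setting dATC/dQ = −1728/Q^2 − 36 + 4Q = 0 gives Q = 12 (since 4·12^3 − 36·12^2 = 1728).
min ATC = 1728/12 + 190 − 36·12 + 2·12^2 = £190. That is the break-even price.
Between these two prices the firm operates at a loss; above £190 it earns a profit.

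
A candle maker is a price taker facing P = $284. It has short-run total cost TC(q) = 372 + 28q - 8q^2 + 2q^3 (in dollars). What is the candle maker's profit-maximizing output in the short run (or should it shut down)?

Strip out fixed cost: VC = 28q - 8q^2 + 2q^3. Then AVC = 28 - 8q + 2q^2 and MC = 28 - 16q + 6q^2.
The AVC parabola has its vertex at q = 8/4 = 2, where AVC = 28 - 8·2 + 2·2^2 = $20.
Because $284 ≥ $20, revenue can cover variable cost; the firm operates.
Solving P = MC: -256 - 16q + 6q^2 = 0 ⇒ q = -16/3 or 8. On the upward-sloping branch, q* = 8.
Check: AVC at q = 8 is $92 ≤ P, so revenue covers variable cost.
Profit = P·q − TC = 284·8 − 1108 = $1164.

Produce at q = 8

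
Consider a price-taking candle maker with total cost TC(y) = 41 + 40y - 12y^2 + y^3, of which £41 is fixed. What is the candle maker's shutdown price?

The shutdown price is the minimum of AVC. VC = 40y - 12y^2 + y^3, so AVC = 40 - 12y + y^2.
dAVC/dy = -12 + 2y = 0 gives y = 6. min AVC = 40 - 12·6 + 6^2 = 4.
The firm shuts down for any P below £4.

£4 per unit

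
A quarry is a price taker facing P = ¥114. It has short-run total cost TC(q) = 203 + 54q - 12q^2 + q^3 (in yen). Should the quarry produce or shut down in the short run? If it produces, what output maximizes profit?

Produce at q = 10

From TC, MC = TC'(q) = 54 - 24q + 3q^2 and AVC = VC/q = 54 - 12q + q^2.
AVC hits its minimum where MC = AVC, at q = 6, giving min AVC = 54 - 12·6 + 6^2 = ¥18.
Since P = ¥114 ≥ min AVC = ¥18, price covers variable cost and the firm should produce.
P = MC gives -60 - 24q + 3q^2 = 0, with roots -2 and 10. Take the larger (rising MC): q* = 10.
Check: AVC at q = 10 is ¥34 ≤ P, so revenue covers variable cost.
Profit = P·q − TC = 114·10 − 543 = ¥597.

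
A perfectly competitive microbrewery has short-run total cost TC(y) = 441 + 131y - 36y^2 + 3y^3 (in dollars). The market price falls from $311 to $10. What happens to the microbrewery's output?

MC = 131 - 72y + 9y^2; the shutdown threshold is min AVC = $23 (at y = 6).
With P = $311 above the shutdown price, P = MC gives y = 10.
At P = $10 < min AVC = $23, price no longer covers variable cost at any output, so the firm shuts down: y = 0.

Output falls from 10 to 0 (the firm shuts down)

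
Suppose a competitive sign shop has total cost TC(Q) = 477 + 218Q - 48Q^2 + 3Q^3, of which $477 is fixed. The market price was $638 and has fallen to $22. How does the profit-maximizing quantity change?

MC = 218 - 96Q + 9Q^2; the shutdown threshold is min AVC = $26 (at Q = 8).
With P = $638 above the shutdown price, P = MC gives Q = 14.
At P = $22 < min AVC = $26, price no longer covers variable cost at any output, so the firm shuts down: Q = 0.

Output falls from 14 to 0 (the firm shuts down)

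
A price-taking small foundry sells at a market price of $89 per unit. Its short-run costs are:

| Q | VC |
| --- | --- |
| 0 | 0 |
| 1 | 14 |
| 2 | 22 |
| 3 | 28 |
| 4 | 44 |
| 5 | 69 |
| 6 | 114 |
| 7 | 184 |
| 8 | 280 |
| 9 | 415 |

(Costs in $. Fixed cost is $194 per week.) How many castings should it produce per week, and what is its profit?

Tabulate TR − TC: Q=0: -194; Q=1: -119; Q=2: -38; Q=3: 45; Q=4: 118; Q=5: 182; Q=6: 226; Q=7: 245; Q=8: 238; Q=9: 192.
Profit is maximized at Q = 7. AVC there is 184/7 = $26.29 ≤ P, so producing beats shutting down (which would give -$194).

Q = 7; profit = $245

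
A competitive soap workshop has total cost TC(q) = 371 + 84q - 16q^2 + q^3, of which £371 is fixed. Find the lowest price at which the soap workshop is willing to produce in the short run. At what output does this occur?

The firm shuts down when price falls below the minimum of average variable cost. AVC = VC/q = 84 - 16q + q^2.
dAVC/dq = -16 + 2q = 0 gives q = 8. min AVC = 84 - 16·8 + 8^2 = 20.
For P < £20 the firm produces nothing.

£20 per unit, at q = 8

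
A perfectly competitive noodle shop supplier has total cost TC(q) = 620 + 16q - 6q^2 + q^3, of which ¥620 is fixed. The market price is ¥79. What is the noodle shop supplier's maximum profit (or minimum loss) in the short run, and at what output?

AVC = 16 - 6q + q^2 has its minimum ¥7 at q = 3; price ¥79 clears that bar, so the firm operates.
MC = 16 - 12q + 3q^2. Setting P = MC and taking the root on the rising branch gives q* = 7.
TR = 79·7 = 553. TC = 620 + 161 = 781. Profit = 553 − 781 = -¥228.
That loss of ¥228 beats the ¥620 the firm would lose by shutting down; producing recovers ¥392 of fixed cost.

Profit = -¥228 at q = 7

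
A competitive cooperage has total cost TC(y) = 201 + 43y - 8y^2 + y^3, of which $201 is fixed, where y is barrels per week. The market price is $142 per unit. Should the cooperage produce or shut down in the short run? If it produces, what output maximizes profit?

Produce at y = 9

From TC, MC = TC'(y) = 43 - 16y + 3y^2 and AVC = VC/y = 43 - 8y + y^2.
The AVC parabola has its vertex at y = 8/2 = 4, where AVC = 43 - 8·4 + 4^2 = $27.
Since P = $142 ≥ min AVC = $27, price covers variable cost and the firm should produce.
P = MC gives -99 - 16y + 3y^2 = 0, with roots -11/3 and 9. Take the larger (rising MC): y* = 9.
Check: AVC at y = 9 is $52 ≤ P, so revenue covers variable cost.
Profit = P·y − TC = 142·9 − 669 = $609.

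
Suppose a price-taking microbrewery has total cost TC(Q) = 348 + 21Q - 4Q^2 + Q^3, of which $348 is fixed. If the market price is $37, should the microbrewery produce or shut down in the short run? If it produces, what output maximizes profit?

Produce at Q = 4

Strip out fixed cost: VC = 21Q - 4Q^2 + Q^3. Then AVC = 21 - 4Q + Q^2 and MC = 21 - 8Q + 3Q^2.
The AVC parabola has its vertex at Q = 4/2 = 2, where AVC = 21 - 4·2 + 2^2 = $17.
Because $37 ≥ $17, revenue can cover variable cost; the firm operates.
Solving P = MC: -16 - 8Q + 3Q^2 = 0 ⇒ Q = -4/3 or 4. On the upward-sloping branch, Q* = 4.
Check: AVC at Q = 4 is $21 ≤ P, so revenue covers variable cost.
Profit = P·Q − TC = 37·4 − 432 = -$284, a loss, but smaller than the $348 fixed cost the firm would lose by shutting down.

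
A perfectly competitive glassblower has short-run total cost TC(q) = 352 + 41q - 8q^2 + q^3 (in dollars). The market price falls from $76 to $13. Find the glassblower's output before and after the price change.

MC = 41 - 16q + 3q^2; the shutdown threshold is min AVC = $25 (at q = 4).
At P = $76 ≥ min AVC, set P = MC on the rising branch: q = 7.
At P = $13 < min AVC = $25, price no longer covers variable cost at any output, so the firm shuts down: q = 0.

Output falls from 7 to 0 (the firm shuts down)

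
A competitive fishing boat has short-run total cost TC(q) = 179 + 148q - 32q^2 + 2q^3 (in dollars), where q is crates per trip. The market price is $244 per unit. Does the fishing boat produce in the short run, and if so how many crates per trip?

Variable cost is VC = 148q - 32q^2 + 2q^3, so AVC = VC/q = 148 - 32q + 2q^2 and MC = dTC/dq = 148 - 64q + 6q^2.
The AVC parabola has its vertex at q = 32/4 = 8, where AVC = 148 - 32·8 + 2·8^2 = $20.
Because $244 ≥ $20, revenue can cover variable cost; the firm operates.
Set P = MC: 244 = 148 - 64q + 6q^2 → -96 - 64q + 6q^2 = 0. The roots are q = -4/3 and q = 12; the profit-maximizing output is on the rising part of MC, so q* = 12.
Check: AVC at q = 12 is $52 ≤ P, so revenue covers variable cost.
Profit = P·q − TC = 244·12 − 803 = $2125.

Produce at q = 12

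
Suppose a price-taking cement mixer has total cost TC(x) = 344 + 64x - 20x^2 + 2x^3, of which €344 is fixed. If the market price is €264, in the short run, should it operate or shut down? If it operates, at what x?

Produce at x = 10

Strip out fixed cost: VC = 64x - 20x^2 + 2x^3. Then AVC = 64 - 20x + 2x^2 and MC = 64 - 40x + 6x^2.
The AVC parabola has its vertex at x = 20/4 = 5, where AVC = 64 - 20·5 + 2·5^2 = €14.
P = €264 exceeds min AVC = €14, so the firm stays open.
P = MC gives -200 - 40x + 6x^2 = 0, with roots -10/3 and 10. Take the larger (rising MC): x* = 10.
Check: AVC at x = 10 is €64 ≤ P, so revenue covers variable cost.
Profit = P·x − TC = 264·10 − 984 = €1656.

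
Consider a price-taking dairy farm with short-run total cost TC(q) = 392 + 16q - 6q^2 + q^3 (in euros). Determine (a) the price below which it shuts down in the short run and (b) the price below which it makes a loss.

AVC = 16 - 6q + q^2; minimized at q = 3, giving min AVC = €7. That is the shutdown price.
ATC = 392/q + 16 - 6q + q^2. Setting dATC/dq = −392/q^2 − 6 + 2q = 0 gives q = 7 (since 2·7^3 − 6·7^2 = 392).
min ATC = 392/7 + 16 − 6·7 + 7^2 = €79. That is the break-even price.
For €7 ≤ P < €79 the firm produces at a loss; below €7 it shuts down.

Shutdown price = €7; break-even price = €79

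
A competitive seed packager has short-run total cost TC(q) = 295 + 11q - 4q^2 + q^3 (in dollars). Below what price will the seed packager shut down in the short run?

The firm shuts down when price falls below the minimum of average variable cost. AVC = VC/q = 11 - 4q + q^2.
dAVC/dq = -4 + 2q = 0 gives q = 2. min AVC = 11 - 4·2 + 2^2 = 7.
For P < $7 the firm produces nothing.

$7 per unit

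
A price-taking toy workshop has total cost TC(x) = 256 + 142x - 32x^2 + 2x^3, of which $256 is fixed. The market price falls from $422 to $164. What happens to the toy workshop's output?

MC = 142 - 64x + 6x^2; the shutdown threshold is min AVC = $14 (at x = 8).
At P = $422 ≥ min AVC, set P = MC on the rising branch: x = 14.
At P = $164 ≥ min AVC, set P = MC: x = 11. The firm stays open but cuts output.

Output falls from 14 to 11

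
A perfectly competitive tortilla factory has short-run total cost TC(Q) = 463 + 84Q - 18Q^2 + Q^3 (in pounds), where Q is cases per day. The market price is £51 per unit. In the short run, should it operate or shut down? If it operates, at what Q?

Produce at Q = 11

From TC, MC = TC'(Q) = 84 - 36Q + 3Q^2 and AVC = VC/Q = 84 - 18Q + Q^2.
AVC is minimized where dAVC/dQ = -18 + 2Q = 0, at Q = 9; min AVC = 84 - 18·9 + 9^2 = £3.
Because £51 ≥ £3, revenue can cover variable cost; the firm operates.
Solving P = MC: 33 - 36Q + 3Q^2 = 0 ⇒ Q = 1 or 11. On the upward-sloping branch, Q* = 11.
Check: AVC at Q = 11 is £7 ≤ P, so revenue covers variable cost.
Profit = P·Q − TC = 51·11 − 540 = £21.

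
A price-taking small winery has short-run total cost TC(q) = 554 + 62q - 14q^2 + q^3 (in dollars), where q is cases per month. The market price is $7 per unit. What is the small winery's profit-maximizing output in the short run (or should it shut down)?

Variable cost is VC = 62q - 14q^2 + q^3, so AVC = VC/q = 62 - 14q + q^2 and MC = dTC/dq = 62 - 28q + 3q^2.
AVC is minimized where dAVC/dq = -14 + 2q = 0, at q = 7; min AVC = 62 - 14·7 + 7^2 = $13.
P = $7 lies below min AVC = $13; no output level covers variable cost.
Shutting down limits the loss to fixed cost, $554.

Shut down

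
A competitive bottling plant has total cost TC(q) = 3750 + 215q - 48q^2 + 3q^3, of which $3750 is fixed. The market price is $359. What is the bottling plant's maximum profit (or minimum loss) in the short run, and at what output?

Profit = -$294 at q = 12

AVC = 215 - 48q + 3q^2 has its minimum $23 at q = 8; price $359 clears that bar, so the firm operates.
With MC = 215 - 96q + 9q^2, P = MC on the upward-sloping part at q* = 12.
TR = 359·12 = 4308. TC = 3750 + 852 = 4602. Profit = 4308 − 4602 = -$294.
By producing, the firm covers all variable cost plus $3456 of fixed cost; shutting down would lose the full $3750.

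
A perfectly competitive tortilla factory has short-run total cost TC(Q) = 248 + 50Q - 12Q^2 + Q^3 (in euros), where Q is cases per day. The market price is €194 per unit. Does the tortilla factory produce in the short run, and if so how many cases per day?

Produce at Q = 12

Variable cost is VC = 50Q - 12Q^2 + Q^3, so AVC = VC/Q = 50 - 12Q + Q^2 and MC = dTC/dQ = 50 - 24Q + 3Q^2.
The AVC parabola has its vertex at Q = 12/2 = 6, where AVC = 50 - 12·6 + 6^2 = €14.
Because €194 ≥ €14, revenue can cover variable cost; the firm operates.
Set P = MC: 194 = 50 - 24Q + 3Q^2 → -144 - 24Q + 3Q^2 = 0. The roots are Q = -4 and Q = 12; the profit-maximizing output is on the rising part of MC, so Q* = 12.
Check: AVC at Q = 12 is €50 ≤ P, so revenue covers variable cost.
Profit = P·Q − TC = 194·12 − 848 = €1480.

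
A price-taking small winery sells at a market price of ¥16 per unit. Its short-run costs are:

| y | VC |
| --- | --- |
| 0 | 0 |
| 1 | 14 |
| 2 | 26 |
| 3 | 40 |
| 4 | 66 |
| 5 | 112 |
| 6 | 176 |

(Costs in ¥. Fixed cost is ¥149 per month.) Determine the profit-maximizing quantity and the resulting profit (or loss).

y = 3; profit = -¥141

Tabulate TR − TC: y=0: -149; y=1: -147; y=2: -143; y=3: -141; y=4: -151; y=5: -181; y=6: -229.
Profit is maximized at y = 3. AVC there is 40/3 = ¥13.33 ≤ P, so producing beats shutting down (which would give -¥149).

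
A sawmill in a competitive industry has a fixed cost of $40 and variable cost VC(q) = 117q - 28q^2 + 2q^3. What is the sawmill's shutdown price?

The shutdown price is the minimum of AVC. VC = 117q - 28q^2 + 2q^3, so AVC = 117 - 28q + 2q^2.
At the minimum of AVC, MC = AVC. MC = 117 - 56q + 6q^2; setting MC = AVC gives 4q^2 - 28q = 0, so q = 7. min AVC = 19.
The firm shuts down for any P below $19.

$19 per unit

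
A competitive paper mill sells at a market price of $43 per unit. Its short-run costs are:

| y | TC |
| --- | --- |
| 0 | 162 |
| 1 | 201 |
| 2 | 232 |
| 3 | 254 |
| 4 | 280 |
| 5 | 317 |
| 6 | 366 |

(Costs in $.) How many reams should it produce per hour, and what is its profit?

y = 5; profit = -$102

Tabulate TR − TC: y=0: -162; y=1: -158; y=2: -146; y=3: -125; y=4: -108; y=5: -102; y=6: -108.
Profit is maximized at y = 5. AVC there is 155/5 = $31 ≤ P, so producing beats shutting down (which would give -$162).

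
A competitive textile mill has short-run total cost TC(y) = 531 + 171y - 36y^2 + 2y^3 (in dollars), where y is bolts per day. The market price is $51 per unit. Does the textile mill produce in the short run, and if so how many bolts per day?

Strip out fixed cost: VC = 171y - 36y^2 + 2y^3. Then AVC = 171 - 36y + 2y^2 and MC = 171 - 72y + 6y^2.
AVC is minimized where dAVC/dy = -36 + 4y = 0, at y = 9; min AVC = 171 - 36·9 + 2·9^2 = $9.
Since P = $51 ≥ min AVC = $9, price covers variable cost and the firm should produce.
P = MC gives 120 - 72y + 6y^2 = 0, with roots 2 and 10. Take the larger (rising MC): y* = 10.
Check: AVC at y = 10 is $11 ≤ P, so revenue covers variable cost.
Profit = P·y − TC = 51·10 − 641 = -$131, a loss, but smaller than the $531 fixed cost the firm would lose by shutting down.

Produce at y = 10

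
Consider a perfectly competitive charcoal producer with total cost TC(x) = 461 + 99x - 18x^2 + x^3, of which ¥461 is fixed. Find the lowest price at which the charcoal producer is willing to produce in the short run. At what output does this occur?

Short-run supply begins at min AVC. From VC = 99x - 18x^2 + x^3, AVC = 99 - 18x + x^2.
At the minimum of AVC, MC = AVC. MC = 99 - 36x + 3x^2; setting MC = AVC gives 2x^2 - 18x = 0, so x = 9. min AVC = 18.
So the shutdown price is ¥18.

¥18 per unit, at x = 9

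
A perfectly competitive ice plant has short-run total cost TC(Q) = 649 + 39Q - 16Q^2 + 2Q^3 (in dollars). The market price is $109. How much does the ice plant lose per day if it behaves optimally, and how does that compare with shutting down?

AVC = 39 - 16Q + 2Q^2; min AVC = $7 at Q = 4. Since P = $109 ≥ min AVC, the firm produces.
MC = 39 - 32Q + 6Q^2. Setting P = MC and taking the root on the rising branch gives Q* = 7.
TR = 109·7 = 763. TC = 649 + 175 = 824. Profit = 763 − 824 = -$61.
Shutting down would mean losing the fixed cost of $649, so operating at a loss of $61 is better by $588.

Profit = -$61 at Q = 7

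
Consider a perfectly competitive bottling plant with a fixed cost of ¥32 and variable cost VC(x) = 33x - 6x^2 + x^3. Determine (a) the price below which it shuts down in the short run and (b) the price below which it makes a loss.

Shutdown price = ¥24; break-even price = ¥33

Shutdown price = min AVC. AVC = 33 - 6x + x^2, with vertex at x = 3 and minimum ¥24.
ATC = 32/x + 33 - 6x + x^2. Setting dATC/dx = −32/x^2 − 6 + 2x = 0 gives x = 4 (since 2·4^3 − 6·4^2 = 32).
min ATC = 32/4 + 33 − 6·4 + 4^2 = ¥33. That is the break-even price.
For ¥24 ≤ P < ¥33 the firm produces at a loss; below ¥24 it shuts down.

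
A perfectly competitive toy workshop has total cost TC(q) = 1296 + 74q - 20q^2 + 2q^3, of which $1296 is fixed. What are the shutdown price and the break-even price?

Shutdown price = min AVC. AVC = 74 - 20q + 2q^2, with vertex at q = 5 and minimum $24.
ATC = 1296/q + 74 - 20q + 2q^2. Setting dATC/dq = −1296/q^2 − 20 + 4q = 0 gives q = 9 (since 4·9^3 − 20·9^2 = 1296).
min ATC = 1296/9 + 74 − 20·9 + 2·9^2 = $200. That is the break-even price.
For $24 ≤ P < $200 the firm produces at a loss; below $24 it shuts down.

Shutdown price = $24; break-even price = $200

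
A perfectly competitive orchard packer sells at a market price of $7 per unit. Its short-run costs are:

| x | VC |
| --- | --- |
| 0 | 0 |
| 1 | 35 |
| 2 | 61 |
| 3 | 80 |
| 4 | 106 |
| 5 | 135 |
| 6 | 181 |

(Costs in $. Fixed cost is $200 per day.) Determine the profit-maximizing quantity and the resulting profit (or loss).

x = 0 (shut down); profit = -$200

Profit at each row (π = 7x − TC): x=0: -200; x=1: -228; x=2: -247; x=3: -259; x=4: -278; x=5: -300; x=6: -339.
Profit is highest at x = 0. Equivalently, the lowest AVC in the table is 106/4 ≈ $26.50 at x = 4, and P = $7 falls below it — price never covers variable cost, so the firm shuts down and loses only its fixed cost.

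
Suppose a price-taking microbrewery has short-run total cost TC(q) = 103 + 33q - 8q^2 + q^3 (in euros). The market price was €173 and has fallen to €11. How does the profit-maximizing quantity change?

Output falls from 10 to 0 (the firm shuts down)

MC = 33 - 16q + 3q^2; the shutdown threshold is min AVC = €17 (at q = 4).
With P = €173 above the shutdown price, P = MC gives q = 10.
At P = €11 < min AVC = €17, price no longer covers variable cost at any output, so the firm shuts down: q = 0.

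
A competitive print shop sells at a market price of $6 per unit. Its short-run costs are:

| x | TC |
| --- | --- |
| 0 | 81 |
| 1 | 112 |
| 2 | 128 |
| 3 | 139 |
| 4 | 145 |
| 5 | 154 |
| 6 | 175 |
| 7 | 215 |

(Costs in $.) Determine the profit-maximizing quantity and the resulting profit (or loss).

Compute π = P·x − TC at each output: x=0: -81; x=1: -106; x=2: -116; x=3: -121; x=4: -121; x=5: -124; x=6: -139; x=7: -173.
Profit is highest at x = 0. Equivalently, the lowest AVC in the table is 73/5 ≈ $14.60 at x = 5, and P = $6 falls below it — price never covers variable cost, so the firm shuts down and loses only its fixed cost.

x = 0 (shut down); profit = -$81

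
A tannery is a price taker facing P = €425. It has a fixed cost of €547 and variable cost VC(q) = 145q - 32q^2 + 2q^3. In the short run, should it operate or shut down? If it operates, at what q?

Variable cost is VC = 145q - 32q^2 + 2q^3, so AVC = VC/q = 145 - 32q + 2q^2 and MC = dTC/dq = 145 - 64q + 6q^2.
AVC is minimized where dAVC/dq = -32 + 4q = 0, at q = 8; min AVC = 145 - 32·8 + 2·8^2 = €17.
Since P = €425 ≥ min AVC = €17, price covers variable cost and the firm should produce.
Set P = MC: 425 = 145 - 64q + 6q^2 → -280 - 64q + 6q^2 = 0. The roots are q = -10/3 and q = 14; the profit-maximizing output is on the rising part of MC, so q* = 14.
Check: AVC at q = 14 is €89 ≤ P, so revenue covers variable cost.
Profit = P·q − TC = 425·14 − 1793 = €4157.

Produce at q = 14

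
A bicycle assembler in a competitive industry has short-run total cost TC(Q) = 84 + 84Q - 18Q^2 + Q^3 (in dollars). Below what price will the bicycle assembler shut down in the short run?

$3 per unit

The firm shuts down when price falls below the minimum of average variable cost. AVC = VC/Q = 84 - 18Q + Q^2.
At the minimum of AVC, MC = AVC. MC = 84 - 36Q + 3Q^2; setting MC = AVC gives 2Q^2 - 18Q = 0, so Q = 9. min AVC = 3.
So the shutdown price is $3.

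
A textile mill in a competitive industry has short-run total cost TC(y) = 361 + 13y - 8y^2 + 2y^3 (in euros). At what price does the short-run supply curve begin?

The firm shuts down when price falls below the minimum of average variable cost. AVC = VC/y = 13 - 8y + 2y^2.
dAVC/dy = -8 + 4y = 0 gives y = 2. min AVC = 13 - 8·2 + 2·2^2 = 5.
So the shutdown price is €5.

€5 per unit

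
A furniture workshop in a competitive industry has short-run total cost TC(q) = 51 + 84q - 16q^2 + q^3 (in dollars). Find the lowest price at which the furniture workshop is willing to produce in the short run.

$20 per unit

Short-run supply begins at min AVC. From VC = 84q - 16q^2 + q^3, AVC = 84 - 16q + q^2.
At the minimum of AVC, MC = AVC. MC = 84 - 32q + 3q^2; setting MC = AVC gives 2q^2 - 16q = 0, so q = 8. min AVC = 20.
The firm shuts down for any P below $20.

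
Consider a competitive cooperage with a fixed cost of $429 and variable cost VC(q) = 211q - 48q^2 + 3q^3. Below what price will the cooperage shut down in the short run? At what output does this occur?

$19 per unit, at q = 8

The shutdown price is the minimum of AVC. VC = 211q - 48q^2 + 3q^3, so AVC = 211 - 48q + 3q^2.
dAVC/dq = -48 + 6q = 0 gives q = 8. min AVC = 211 - 48·8 + 3·8^2 = 19.
For P < $19 the firm produces nothing.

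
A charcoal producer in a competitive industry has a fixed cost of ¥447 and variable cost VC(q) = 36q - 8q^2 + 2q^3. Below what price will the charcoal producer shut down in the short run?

The shutdown price is the minimum of AVC. VC = 36q - 8q^2 + 2q^3, so AVC = 36 - 8q + 2q^2.
dAVC/dq = -8 + 4q = 0 gives q = 2. min AVC = 36 - 8·2 + 2·2^2 = 28.
For P < ¥28 the firm produces nothing.

¥28 per unit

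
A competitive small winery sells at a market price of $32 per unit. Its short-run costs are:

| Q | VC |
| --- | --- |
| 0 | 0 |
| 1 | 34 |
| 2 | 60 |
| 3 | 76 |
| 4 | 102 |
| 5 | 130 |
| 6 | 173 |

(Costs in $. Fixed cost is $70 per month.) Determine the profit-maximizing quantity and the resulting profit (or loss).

Q = 5; profit = -$40

Tabulate TR − TC: Q=0: -70; Q=1: -72; Q=2: -66; Q=3: -50; Q=4: -44; Q=5: -40; Q=6: -51.
Profit is maximized at Q = 5. AVC there is 130/5 = $26 ≤ P, so producing beats shutting down (which would give -$70).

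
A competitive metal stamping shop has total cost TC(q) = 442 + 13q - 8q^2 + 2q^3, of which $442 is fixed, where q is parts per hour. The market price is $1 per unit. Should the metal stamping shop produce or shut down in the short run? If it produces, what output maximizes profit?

Shut down

Variable cost is VC = 13q - 8q^2 + 2q^3, so AVC = VC/q = 13 - 8q + 2q^2 and MC = dTC/dq = 13 - 16q + 6q^2.
The AVC parabola has its vertex at q = 8/4 = 2, where AVC = 13 - 8·2 + 2·2^2 = $5.
P = $1 lies below min AVC = $5; no output level covers variable cost.
Best response: produce nothing and absorb the $442 fixed cost.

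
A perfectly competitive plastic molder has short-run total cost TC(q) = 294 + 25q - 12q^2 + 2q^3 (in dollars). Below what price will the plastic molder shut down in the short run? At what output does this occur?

Short-run supply begins at min AVC. From VC = 25q - 12q^2 + 2q^3, AVC = 25 - 12q + 2q^2.
At the minimum of AVC, MC = AVC. MC = 25 - 24q + 6q^2; setting MC = AVC gives 4q^2 - 12q = 0, so q = 3. min AVC = 7.
For P < $7 the firm produces nothing.

$7 per unit, at q = 3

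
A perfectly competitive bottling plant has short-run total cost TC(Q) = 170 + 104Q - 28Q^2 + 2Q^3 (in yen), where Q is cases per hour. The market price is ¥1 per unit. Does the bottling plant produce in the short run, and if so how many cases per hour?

Shut down

Variable cost is VC = 104Q - 28Q^2 + 2Q^3, so AVC = VC/Q = 104 - 28Q + 2Q^2 and MC = dTC/dQ = 104 - 56Q + 6Q^2.
AVC hits its minimum where MC = AVC, at Q = 7, giving min AVC = 104 - 28·7 + 2·7^2 = ¥6.
Since P = ¥1 < min AVC = ¥6, price fails to cover variable cost at any output.
Best response: produce nothing and absorb the ¥170 fixed cost.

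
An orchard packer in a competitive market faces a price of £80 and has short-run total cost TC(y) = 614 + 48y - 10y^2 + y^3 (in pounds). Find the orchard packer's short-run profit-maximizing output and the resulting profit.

AVC = 48 - 10y + y^2; min AVC = £23 at y = 5. Since P = £80 ≥ min AVC, the firm produces.
With MC = 48 - 20y + 3y^2, P = MC on the upward-sloping part at y* = 8.
TR = 80·8 = 640. TC = 614 + 256 = 870. Profit = 640 − 870 = -£230.
Shutting down would mean losing the fixed cost of £614, so operating at a loss of £230 is better by £384.

Profit = -£230 at y = 8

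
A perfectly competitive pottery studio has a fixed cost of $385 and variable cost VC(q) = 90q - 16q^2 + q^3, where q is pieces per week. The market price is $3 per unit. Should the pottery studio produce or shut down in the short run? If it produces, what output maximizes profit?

Shut down

From TC, MC = TC'(q) = 90 - 32q + 3q^2 and AVC = VC/q = 90 - 16q + q^2.
AVC is minimized where dAVC/dq = -16 + 2q = 0, at q = 8; min AVC = 90 - 16·8 + 8^2 = $26.
Since P = $3 < min AVC = $26, price fails to cover variable cost at any output.
The firm minimizes its loss by shutting down and losing only its fixed cost of $385.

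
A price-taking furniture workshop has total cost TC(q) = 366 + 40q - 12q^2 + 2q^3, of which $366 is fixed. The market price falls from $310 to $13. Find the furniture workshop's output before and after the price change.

Output falls from 9 to 0 (the firm shuts down)

MC = 40 - 24q + 6q^2; the shutdown threshold is min AVC = $22 (at q = 3).
At P = $310 ≥ min AVC, set P = MC on the rising branch: q = 9.
At P = $13 < min AVC = $22, price no longer covers variable cost at any output, so the firm shuts down: q = 0.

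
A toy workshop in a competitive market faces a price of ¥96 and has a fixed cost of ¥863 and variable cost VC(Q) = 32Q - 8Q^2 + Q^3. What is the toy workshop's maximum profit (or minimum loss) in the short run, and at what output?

AVC = 32 - 8Q + Q^2 has its minimum ¥16 at Q = 4; price ¥96 clears that bar, so the firm operates.
MC = 32 - 16Q + 3Q^2. Setting P = MC and taking the root on the rising branch gives Q* = 8.
TR = 96·8 = 768. TC = 863 + 256 = 1119. Profit = 768 − 1119 = -¥351.
By producing, the firm covers all variable cost plus ¥512 of fixed cost; shutting down would lose the full ¥863.

Profit = -¥351 at Q = 8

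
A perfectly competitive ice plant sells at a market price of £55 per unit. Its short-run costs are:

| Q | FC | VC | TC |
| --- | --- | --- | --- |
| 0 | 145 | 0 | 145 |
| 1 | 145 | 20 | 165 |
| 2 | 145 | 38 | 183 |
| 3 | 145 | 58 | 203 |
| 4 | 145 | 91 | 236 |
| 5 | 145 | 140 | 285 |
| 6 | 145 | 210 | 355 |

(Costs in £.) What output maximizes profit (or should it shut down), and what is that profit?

Q = 5; profit = -£10

Compute π = P·Q − TC at each output: Q=0: -145; Q=1: -110; Q=2: -73; Q=3: -38; Q=4: -16; Q=5: -10; Q=6: -25.
Profit is maximized at Q = 5. AVC there is 140/5 = £28 ≤ P, so producing beats shutting down (which would give -£145).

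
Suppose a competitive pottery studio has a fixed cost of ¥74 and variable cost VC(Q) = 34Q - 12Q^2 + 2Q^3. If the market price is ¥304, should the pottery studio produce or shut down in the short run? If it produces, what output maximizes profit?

Produce at Q = 9

Strip out fixed cost: VC = 34Q - 12Q^2 + 2Q^3. Then AVC = 34 - 12Q + 2Q^2 and MC = 34 - 24Q + 6Q^2.
AVC hits its minimum where MC = AVC, at Q = 3, giving min AVC = 34 - 12·3 + 2·3^2 = ¥16.
Since P = ¥304 ≥ min AVC = ¥16, price covers variable cost and the firm should produce.
Solving P = MC: -270 - 24Q + 6Q^2 = 0 ⇒ Q = -5 or 9. On the upward-sloping branch, Q* = 9.
Check: AVC at Q = 9 is ¥88 ≤ P, so revenue covers variable cost.
Profit = P·Q − TC = 304·9 − 866 = ¥1870.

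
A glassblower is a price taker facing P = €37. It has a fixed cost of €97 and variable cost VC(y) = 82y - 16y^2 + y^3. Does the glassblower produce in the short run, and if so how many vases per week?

Produce at y = 9

Strip out fixed cost: VC = 82y - 16y^2 + y^3. Then AVC = 82 - 16y + y^2 and MC = 82 - 32y + 3y^2.
AVC is minimized where dAVC/dy = -16 + 2y = 0, at y = 8; min AVC = 82 - 16·8 + 8^2 = €18.
Because €37 ≥ €18, revenue can cover variable cost; the firm operates.
Set P = MC: 37 = 82 - 32y + 3y^2 → 45 - 32y + 3y^2 = 0. The roots are y = 5/3 and y = 9; the profit-maximizing output is on the rising part of MC, so y* = 9.
Check: AVC at y = 9 is €19 ≤ P, so revenue covers variable cost.
Profit = P·y − TC = 37·9 − 268 = €65.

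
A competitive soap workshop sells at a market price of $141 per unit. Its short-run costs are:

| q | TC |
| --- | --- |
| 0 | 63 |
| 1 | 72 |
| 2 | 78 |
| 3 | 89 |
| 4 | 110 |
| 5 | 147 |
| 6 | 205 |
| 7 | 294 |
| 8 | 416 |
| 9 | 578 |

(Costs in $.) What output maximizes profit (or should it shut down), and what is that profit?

Tabulate TR − TC: q=0: -63; q=1: 69; q=2: 204; q=3: 334; q=4: 454; q=5: 558; q=6: 641; q=7: 693; q=8: 712; q=9: 691.
Profit is maximized at q = 8. AVC there is 353/8 = $44.12 ≤ P, so producing beats shutting down (which would give -$63).

q = 8; profit = $712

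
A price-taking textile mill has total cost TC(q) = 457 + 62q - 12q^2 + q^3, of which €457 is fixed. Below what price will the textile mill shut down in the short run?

Short-run supply begins at min AVC. From VC = 62q - 12q^2 + q^3, AVC = 62 - 12q + q^2.
At the minimum of AVC, MC = AVC. MC = 62 - 24q + 3q^2; setting MC = AVC gives 2q^2 - 12q = 0, so q = 6. min AVC = 26.
So the shutdown price is €26.

€26 per unit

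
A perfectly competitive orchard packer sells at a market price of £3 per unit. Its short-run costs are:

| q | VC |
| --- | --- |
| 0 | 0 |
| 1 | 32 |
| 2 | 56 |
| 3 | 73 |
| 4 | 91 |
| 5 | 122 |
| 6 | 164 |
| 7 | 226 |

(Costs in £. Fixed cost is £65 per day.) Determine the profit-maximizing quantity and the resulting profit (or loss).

Profit at each row (π = 3q − TC): q=0: -65; q=1: -94; q=2: -115; q=3: -129; q=4: -144; q=5: -172; q=6: -211; q=7: -270.
Profit is highest at q = 0. Equivalently, the lowest AVC in the table is 91/4 ≈ £22.75 at q = 4, and P = £3 falls below it — price never covers variable cost, so the firm shuts down and loses only its fixed cost.

q = 0 (shut down); profit = -£65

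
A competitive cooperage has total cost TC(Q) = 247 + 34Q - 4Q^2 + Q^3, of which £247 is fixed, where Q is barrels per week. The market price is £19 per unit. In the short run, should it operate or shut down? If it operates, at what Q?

Shut down

From TC, MC = TC'(Q) = 34 - 8Q + 3Q^2 and AVC = VC/Q = 34 - 4Q + Q^2.
AVC is minimized where dAVC/dQ = -4 + 2Q = 0, at Q = 2; min AVC = 34 - 4·2 + 2^2 = £30.
P = £19 lies below min AVC = £30; no output level covers variable cost.
The firm minimizes its loss by shutting down and losing only its fixed cost of £247.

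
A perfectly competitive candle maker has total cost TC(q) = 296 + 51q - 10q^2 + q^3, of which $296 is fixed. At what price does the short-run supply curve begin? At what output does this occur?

Short-run supply begins at min AVC. From VC = 51q - 10q^2 + q^3, AVC = 51 - 10q + q^2.
At the minimum of AVC, MC = AVC. MC = 51 - 20q + 3q^2; setting MC = AVC gives 2q^2 - 10q = 0, so q = 5. min AVC = 26.
The firm shuts down for any P below $26.

$26 per unit, at q = 5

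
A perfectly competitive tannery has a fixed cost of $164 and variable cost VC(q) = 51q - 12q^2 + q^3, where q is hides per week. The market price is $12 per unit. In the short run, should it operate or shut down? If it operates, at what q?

Shut down

From TC, MC = TC'(q) = 51 - 24q + 3q^2 and AVC = VC/q = 51 - 12q + q^2.
AVC hits its minimum where MC = AVC, at q = 6, giving min AVC = 51 - 12·6 + 6^2 = $15.
With P < min AVC ($12 < $15), every unit sold adds to the loss.
The firm minimizes its loss by shutting down and losing only its fixed cost of $164.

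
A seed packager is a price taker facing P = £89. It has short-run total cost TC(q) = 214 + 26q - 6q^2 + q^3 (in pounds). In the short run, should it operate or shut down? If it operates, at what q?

Produce at q = 7

Strip out fixed cost: VC = 26q - 6q^2 + q^3. Then AVC = 26 - 6q + q^2 and MC = 26 - 12q + 3q^2.
The AVC parabola has its vertex at q = 6/2 = 3, where AVC = 26 - 6·3 + 3^2 = £17.
P = £89 exceeds min AVC = £17, so the firm stays open.
P = MC gives -63 - 12q + 3q^2 = 0, with roots -3 and 7. Take the larger (rising MC): q* = 7.
Check: AVC at q = 7 is £33 ≤ P, so revenue covers variable cost.
Profit = P·q − TC = 89·7 − 445 = £178.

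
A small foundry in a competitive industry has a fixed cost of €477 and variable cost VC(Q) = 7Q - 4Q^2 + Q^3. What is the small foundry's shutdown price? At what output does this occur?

€3 per unit, at Q = 2

The firm shuts down when price falls below the minimum of average variable cost. AVC = VC/Q = 7 - 4Q + Q^2.
At the minimum of AVC, MC = AVC. MC = 7 - 8Q + 3Q^2; setting MC = AVC gives 2Q^2 - 4Q = 0, so Q = 2. min AVC = 3.
The firm shuts down for any P below €3.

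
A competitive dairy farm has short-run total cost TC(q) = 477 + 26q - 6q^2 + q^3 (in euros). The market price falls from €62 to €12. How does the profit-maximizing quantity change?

MC = 26 - 12q + 3q^2; the shutdown threshold is min AVC = €17 (at q = 3).
At P = €62 ≥ min AVC, set P = MC on the rising branch: q = 6.
At P = €12 < min AVC = €17, price no longer covers variable cost at any output, so the firm shuts down: q = 0.

Output falls from 6 to 0 (the firm shuts down)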